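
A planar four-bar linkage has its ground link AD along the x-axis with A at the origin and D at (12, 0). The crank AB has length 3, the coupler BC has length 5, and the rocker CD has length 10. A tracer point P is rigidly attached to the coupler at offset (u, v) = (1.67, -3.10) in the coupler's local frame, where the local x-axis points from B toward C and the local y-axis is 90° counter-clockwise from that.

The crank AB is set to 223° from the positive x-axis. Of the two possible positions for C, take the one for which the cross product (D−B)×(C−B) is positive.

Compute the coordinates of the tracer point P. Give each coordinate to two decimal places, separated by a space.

0.88 -3.76

A=(0,0), D=(12.00,0)
B = A + 3.00·(cos223°, sin223°) = (-2.1941, -2.0460)
|BD| = 14.3408
circle(B,5.00) ∩ circle(D,10.00): a=4.5555, h=2.0610
  candidates: C₊=(2.0207,0.6439) cross=29.557; C₋=(2.6088,-3.4360) cross=-29.557
  mode + wants cross > 0 → take C=(2.0207,0.6439) (cross=29.557)
ex = (C−B)/|BC| = (0.8430,0.5380); ey = (-0.5380,0.8430)
P = B + 1.67·ex + -3.10·ey = (0.8814,-3.7608)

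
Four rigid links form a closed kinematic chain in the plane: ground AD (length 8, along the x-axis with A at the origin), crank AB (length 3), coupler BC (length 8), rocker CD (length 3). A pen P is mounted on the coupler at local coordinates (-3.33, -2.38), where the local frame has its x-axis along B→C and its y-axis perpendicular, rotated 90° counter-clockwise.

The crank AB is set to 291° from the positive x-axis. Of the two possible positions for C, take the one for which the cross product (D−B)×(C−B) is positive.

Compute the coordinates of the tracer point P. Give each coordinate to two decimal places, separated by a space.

0.34 -6.83

A=(0,0), D=(8.00,0)
B = A + 3.00·(cos291°, sin291°) = (1.0751, -2.8007)
|BD| = 7.4698
circle(B,8.00) ∩ circle(D,3.00): a=7.4164, h=2.9995
  candidates: C₊=(6.8258,2.7607) cross=22.406; C₋=(9.0751,-2.8007) cross=-22.406
  mode + wants cross > 0 → take C=(6.8258,2.7607) (cross=22.406)
ex = (C−B)/|BC| = (0.7188,0.6952); ey = (-0.6952,0.7188)
P = B + -3.33·ex + -2.38·ey = (0.3359,-6.8265)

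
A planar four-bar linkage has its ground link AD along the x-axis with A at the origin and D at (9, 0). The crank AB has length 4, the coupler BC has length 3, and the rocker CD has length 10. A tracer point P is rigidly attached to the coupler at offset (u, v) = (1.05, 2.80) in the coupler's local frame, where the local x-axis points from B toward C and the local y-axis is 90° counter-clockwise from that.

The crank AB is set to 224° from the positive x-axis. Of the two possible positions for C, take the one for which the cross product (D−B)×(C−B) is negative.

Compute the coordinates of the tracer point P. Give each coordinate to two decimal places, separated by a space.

A=(0,0), D=(9.00,0)
B = A + 4.00·(cos224°, sin224°) = (-2.8774, -2.7786)
|BD| = 12.1981
circle(B,3.00) ∩ circle(D,10.00): a=2.3689, h=1.8407
  candidates: C₊=(-0.9900,-0.4467) cross=22.453; C₋=(-0.1514,-4.0313) cross=-22.453
  mode - wants cross < 0 → take C=(-0.1514,-4.0313) (cross=-22.453)
ex = (C−B)/|BC| = (0.9086,-0.4176); ey = (0.4176,0.9086)
P = B + 1.05·ex + 2.80·ey = (-0.7541,-0.6729)

-0.75 -0.67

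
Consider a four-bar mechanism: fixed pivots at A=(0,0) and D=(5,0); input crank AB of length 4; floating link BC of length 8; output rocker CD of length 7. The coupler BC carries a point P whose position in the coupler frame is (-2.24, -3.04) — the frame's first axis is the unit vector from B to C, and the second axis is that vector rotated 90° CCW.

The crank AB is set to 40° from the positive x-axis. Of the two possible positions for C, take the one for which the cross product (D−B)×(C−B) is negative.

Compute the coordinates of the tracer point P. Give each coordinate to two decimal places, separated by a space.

1.17 5.84

A=(0,0), D=(5.00,0)
B = A + 4.00·(cos40°, sin40°) = (3.0642, 2.5712)
|BD| = 3.2184
circle(B,8.00) ∩ circle(D,7.00): a=3.9395, h=6.9628
  candidates: C₊=(10.9962,3.6119) cross=22.409; C₋=(-0.1287,-4.7641) cross=-22.409
  mode - wants cross < 0 → take C=(-0.1287,-4.7641) (cross=-22.409)
ex = (C−B)/|BC| = (-0.3991,-0.9169); ey = (0.9169,-0.3991)
P = B + -2.24·ex + -3.04·ey = (1.1708,5.8383)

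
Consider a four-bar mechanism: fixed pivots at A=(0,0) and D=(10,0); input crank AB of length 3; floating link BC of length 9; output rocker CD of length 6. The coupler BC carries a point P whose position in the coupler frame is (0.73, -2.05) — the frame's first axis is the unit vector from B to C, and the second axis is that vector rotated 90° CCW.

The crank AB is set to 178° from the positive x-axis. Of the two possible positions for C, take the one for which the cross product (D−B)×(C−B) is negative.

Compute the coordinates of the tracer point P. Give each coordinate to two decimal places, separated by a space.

-3.18 -2.06

A=(0,0), D=(10.00,0)
B = A + 3.00·(cos178°, sin178°) = (-2.9982, 0.1047)
|BD| = 12.9986
circle(B,9.00) ∩ circle(D,6.00): a=8.2303, h=3.6418
  candidates: C₊=(5.2611,3.6801) cross=47.339; C₋=(5.2025,-3.6033) cross=-47.339
  mode - wants cross < 0 → take C=(5.2025,-3.6033) (cross=-47.339)
ex = (C−B)/|BC| = (0.9112,-0.4120); ey = (0.4120,0.9112)
P = B + 0.73·ex + -2.05·ey = (-3.1776,-2.0640)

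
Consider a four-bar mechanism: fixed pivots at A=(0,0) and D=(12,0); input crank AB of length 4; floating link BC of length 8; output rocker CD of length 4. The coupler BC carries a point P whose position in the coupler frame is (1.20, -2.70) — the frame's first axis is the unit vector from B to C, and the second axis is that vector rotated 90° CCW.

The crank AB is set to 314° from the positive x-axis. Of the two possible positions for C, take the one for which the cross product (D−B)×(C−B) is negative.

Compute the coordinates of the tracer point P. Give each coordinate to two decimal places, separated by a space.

A=(0,0), D=(12.00,0)
B = A + 4.00·(cos314°, sin314°) = (2.7786, -2.8774)
|BD| = 9.6599
circle(B,8.00) ∩ circle(D,4.00): a=7.3144, h=3.2402
  candidates: C₊=(8.7959,2.3945) cross=31.300; C₋=(10.7262,-3.7918) cross=-31.300
  mode - wants cross < 0 → take C=(10.7262,-3.7918) (cross=-31.300)
ex = (C−B)/|BC| = (0.9934,-0.1143); ey = (0.1143,0.9934)
P = B + 1.20·ex + -2.70·ey = (3.6622,-5.6968)

3.66 -5.70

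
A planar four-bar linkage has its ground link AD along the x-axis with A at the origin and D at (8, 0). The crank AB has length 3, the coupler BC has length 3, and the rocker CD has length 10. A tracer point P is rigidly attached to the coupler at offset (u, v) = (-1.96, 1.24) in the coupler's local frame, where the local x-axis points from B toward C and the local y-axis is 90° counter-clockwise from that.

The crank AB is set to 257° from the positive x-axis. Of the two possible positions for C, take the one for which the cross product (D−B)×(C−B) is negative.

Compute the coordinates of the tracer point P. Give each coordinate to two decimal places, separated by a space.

A=(0,0), D=(8.00,0)
B = A + 3.00·(cos257°, sin257°) = (-0.6749, -2.9231)
|BD| = 9.1541
circle(B,3.00) ∩ circle(D,10.00): a=-0.3934, h=2.9741
  candidates: C₊=(-1.9973,-0.2303) cross=27.225; C₋=(-0.0980,-5.8671) cross=-27.225
  mode - wants cross < 0 → take C=(-0.0980,-5.8671) (cross=-27.225)
ex = (C−B)/|BC| = (0.1923,-0.9813); ey = (0.9813,0.1923)
P = B + -1.96·ex + 1.24·ey = (0.1651,-0.7612)

0.17 -0.76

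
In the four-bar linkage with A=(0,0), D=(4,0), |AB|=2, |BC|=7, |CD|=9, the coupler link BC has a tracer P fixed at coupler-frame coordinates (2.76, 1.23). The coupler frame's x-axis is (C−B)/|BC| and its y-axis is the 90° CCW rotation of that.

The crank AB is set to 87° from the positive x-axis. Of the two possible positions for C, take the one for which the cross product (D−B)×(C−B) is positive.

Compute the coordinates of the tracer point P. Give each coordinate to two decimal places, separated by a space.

-0.37 4.98

A=(0,0), D=(4.00,0)
B = A + 2.00·(cos87°, sin87°) = (0.1047, 1.9973)
|BD| = 4.3775
circle(B,7.00) ∩ circle(D,9.00): a=-1.4663, h=6.8447
  candidates: C₊=(1.9228,8.7570) cross=29.963; C₋=(-4.3230,-3.4245) cross=-29.963
  mode + wants cross > 0 → take C=(1.9228,8.7570) (cross=29.963)
ex = (C−B)/|BC| = (0.2597,0.9657); ey = (-0.9657,0.2597)
P = B + 2.76·ex + 1.23·ey = (-0.3662,4.9820)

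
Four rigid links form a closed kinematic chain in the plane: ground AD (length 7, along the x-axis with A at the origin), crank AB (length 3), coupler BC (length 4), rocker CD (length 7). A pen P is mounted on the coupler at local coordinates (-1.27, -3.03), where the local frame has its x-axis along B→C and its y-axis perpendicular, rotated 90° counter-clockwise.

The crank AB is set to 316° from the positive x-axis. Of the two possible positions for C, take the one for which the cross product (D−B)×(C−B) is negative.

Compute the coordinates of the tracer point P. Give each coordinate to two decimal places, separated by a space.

-1.11 -1.71

A=(0,0), D=(7.00,0)
B = A + 3.00·(cos316°, sin316°) = (2.1580, -2.0840)
|BD| = 5.2714
circle(B,4.00) ∩ circle(D,7.00): a=-0.4944, h=3.9693
  candidates: C₊=(0.1347,1.3665) cross=20.924; C₋=(3.2731,-5.9254) cross=-20.924
  mode - wants cross < 0 → take C=(3.2731,-5.9254) (cross=-20.924)
ex = (C−B)/|BC| = (0.2788,-0.9604); ey = (0.9604,0.2788)
P = B + -1.27·ex + -3.03·ey = (-1.1059,-1.7090)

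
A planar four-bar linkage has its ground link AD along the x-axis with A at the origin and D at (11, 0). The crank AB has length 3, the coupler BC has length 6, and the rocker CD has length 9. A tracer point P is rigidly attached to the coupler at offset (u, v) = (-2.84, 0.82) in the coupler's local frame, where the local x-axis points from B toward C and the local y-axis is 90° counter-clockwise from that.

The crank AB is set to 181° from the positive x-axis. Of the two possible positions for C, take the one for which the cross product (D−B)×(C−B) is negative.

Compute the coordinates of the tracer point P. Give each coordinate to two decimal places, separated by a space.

A=(0,0), D=(11.00,0)
B = A + 3.00·(cos181°, sin181°) = (-2.9995, -0.0524)
|BD| = 13.9996
circle(B,6.00) ∩ circle(D,9.00): a=5.3926, h=2.6305
  candidates: C₊=(2.3832,2.5983) cross=36.826; C₋=(2.4029,-2.6627) cross=-36.826
  mode - wants cross < 0 → take C=(2.4029,-2.6627) (cross=-36.826)
ex = (C−B)/|BC| = (0.9004,-0.4351); ey = (0.4351,0.9004)
P = B + -2.84·ex + 0.82·ey = (-5.2000,1.9215)

-5.20 1.92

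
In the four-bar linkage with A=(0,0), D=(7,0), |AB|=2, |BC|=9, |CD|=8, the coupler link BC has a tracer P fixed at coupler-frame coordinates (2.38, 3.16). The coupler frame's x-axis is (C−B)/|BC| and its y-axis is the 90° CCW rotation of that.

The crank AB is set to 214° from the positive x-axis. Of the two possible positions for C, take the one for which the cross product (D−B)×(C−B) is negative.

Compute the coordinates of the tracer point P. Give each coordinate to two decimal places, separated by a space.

2.27 -0.65

A=(0,0), D=(7.00,0)
B = A + 2.00·(cos214°, sin214°) = (-1.6581, -1.1184)
|BD| = 8.7300
circle(B,9.00) ∩ circle(D,8.00): a=5.3387, h=7.2456
  candidates: C₊=(2.7084,6.7514) cross=63.254; C₋=(4.5648,-7.6204) cross=-63.254
  mode - wants cross < 0 → take C=(4.5648,-7.6204) (cross=-63.254)
ex = (C−B)/|BC| = (0.6914,-0.7224); ey = (0.7224,0.6914)
P = B + 2.38·ex + 3.16·ey = (2.2704,-0.6529)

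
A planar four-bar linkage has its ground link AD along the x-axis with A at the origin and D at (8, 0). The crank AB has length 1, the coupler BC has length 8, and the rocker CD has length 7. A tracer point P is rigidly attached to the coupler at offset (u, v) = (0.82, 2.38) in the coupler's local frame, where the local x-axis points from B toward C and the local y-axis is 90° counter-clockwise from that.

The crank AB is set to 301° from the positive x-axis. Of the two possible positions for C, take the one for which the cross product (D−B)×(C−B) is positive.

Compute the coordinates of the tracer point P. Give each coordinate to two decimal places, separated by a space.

-1.14 1.04

A=(0,0), D=(8.00,0)
B = A + 1.00·(cos301°, sin301°) = (0.5150, -0.8572)
|BD| = 7.5339
circle(B,8.00) ∩ circle(D,7.00): a=4.7624, h=6.4280
  candidates: C₊=(4.5152,6.0709) cross=48.428; C₋=(5.9779,-6.7016) cross=-48.428
  mode + wants cross > 0 → take C=(4.5152,6.0709) (cross=48.428)
ex = (C−B)/|BC| = (0.5000,0.8660); ey = (-0.8660,0.5000)
P = B + 0.82·ex + 2.38·ey = (-1.1361,1.0430)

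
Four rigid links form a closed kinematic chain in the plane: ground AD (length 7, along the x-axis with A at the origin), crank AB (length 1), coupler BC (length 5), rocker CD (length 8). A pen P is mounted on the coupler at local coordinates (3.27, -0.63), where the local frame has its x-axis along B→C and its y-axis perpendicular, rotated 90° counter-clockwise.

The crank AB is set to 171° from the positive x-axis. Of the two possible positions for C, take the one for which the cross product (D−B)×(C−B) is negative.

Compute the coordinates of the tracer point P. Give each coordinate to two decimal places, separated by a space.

-0.64 -3.15

A=(0,0), D=(7.00,0)
B = A + 1.00·(cos171°, sin171°) = (-0.9877, 0.1564)
|BD| = 7.9892
circle(B,5.00) ∩ circle(D,8.00): a=1.5538, h=4.7524
  candidates: C₊=(0.6589,4.8775) cross=37.968; C₋=(0.4728,-4.6255) cross=-37.968
  mode - wants cross < 0 → take C=(0.4728,-4.6255) (cross=-37.968)
ex = (C−B)/|BC| = (0.2921,-0.9564); ey = (0.9564,0.2921)
P = B + 3.27·ex + -0.63·ey = (-0.6351,-3.1550)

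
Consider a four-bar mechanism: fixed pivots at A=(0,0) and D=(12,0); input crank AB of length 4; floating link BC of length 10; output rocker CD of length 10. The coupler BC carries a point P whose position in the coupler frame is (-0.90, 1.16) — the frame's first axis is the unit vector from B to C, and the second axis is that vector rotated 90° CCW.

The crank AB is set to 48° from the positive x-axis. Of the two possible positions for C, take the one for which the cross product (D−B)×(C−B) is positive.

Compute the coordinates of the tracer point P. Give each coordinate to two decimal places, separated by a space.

A=(0,0), D=(12.00,0)
B = A + 4.00·(cos48°, sin48°) = (2.6765, 2.9726)
|BD| = 9.7859
circle(B,10.00) ∩ circle(D,10.00): a=4.8929, h=8.7212
  candidates: C₊=(9.9874,9.7954) cross=85.345; C₋=(4.6891,-6.8228) cross=-85.345
  mode + wants cross > 0 → take C=(9.9874,9.7954) (cross=85.345)
ex = (C−B)/|BC| = (0.7311,0.6823); ey = (-0.6823,0.7311)
P = B + -0.90·ex + 1.16·ey = (1.2271,3.2066)

1.23 3.21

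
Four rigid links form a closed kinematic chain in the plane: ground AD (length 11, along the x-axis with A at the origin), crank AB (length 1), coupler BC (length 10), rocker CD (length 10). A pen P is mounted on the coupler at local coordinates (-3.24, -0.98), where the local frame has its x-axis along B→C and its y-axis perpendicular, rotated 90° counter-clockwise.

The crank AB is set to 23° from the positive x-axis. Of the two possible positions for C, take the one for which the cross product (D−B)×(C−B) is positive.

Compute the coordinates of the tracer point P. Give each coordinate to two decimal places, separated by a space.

0.01 -2.87

A=(0,0), D=(11.00,0)
B = A + 1.00·(cos23°, sin23°) = (0.9205, 0.3907)
|BD| = 10.0871
circle(B,10.00) ∩ circle(D,10.00): a=5.0435, h=8.6350
  candidates: C₊=(6.2947,8.8239) cross=87.102; C₋=(5.6258,-8.4331) cross=-87.102
  mode + wants cross > 0 → take C=(6.2947,8.8239) (cross=87.102)
ex = (C−B)/|BC| = (0.5374,0.8433); ey = (-0.8433,0.5374)
P = B + -3.24·ex + -0.98·ey = (0.0057,-2.8683)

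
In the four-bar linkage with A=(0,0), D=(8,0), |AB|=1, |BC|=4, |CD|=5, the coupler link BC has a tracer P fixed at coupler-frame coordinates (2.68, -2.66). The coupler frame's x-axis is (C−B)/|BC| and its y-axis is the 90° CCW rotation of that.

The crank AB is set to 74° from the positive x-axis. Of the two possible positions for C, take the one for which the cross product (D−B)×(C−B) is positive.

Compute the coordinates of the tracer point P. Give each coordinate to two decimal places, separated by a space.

3.87 -0.19

A=(0,0), D=(8.00,0)
B = A + 1.00·(cos74°, sin74°) = (0.2756, 0.9613)
|BD| = 7.7839
circle(B,4.00) ∩ circle(D,5.00): a=3.3139, h=2.2402
  candidates: C₊=(3.8408,2.7750) cross=17.437; C₋=(3.2875,-1.6710) cross=-17.437
  mode + wants cross > 0 → take C=(3.8408,2.7750) (cross=17.437)
ex = (C−B)/|BC| = (0.8913,0.4534); ey = (-0.4534,0.8913)
P = B + 2.68·ex + -2.66·ey = (3.8704,-0.1943)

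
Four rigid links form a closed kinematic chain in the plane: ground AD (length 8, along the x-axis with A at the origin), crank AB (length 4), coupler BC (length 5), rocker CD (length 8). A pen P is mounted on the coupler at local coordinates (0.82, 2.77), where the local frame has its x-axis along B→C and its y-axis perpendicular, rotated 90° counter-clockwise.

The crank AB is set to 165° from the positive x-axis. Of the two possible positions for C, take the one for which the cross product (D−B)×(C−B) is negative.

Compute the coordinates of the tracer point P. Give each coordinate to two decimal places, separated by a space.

A=(0,0), D=(8.00,0)
B = A + 4.00·(cos165°, sin165°) = (-3.8637, 1.0353)
|BD| = 11.9088
circle(B,5.00) ∩ circle(D,8.00): a=4.3169, h=2.5227
  candidates: C₊=(0.6562,3.1731) cross=30.042; C₋=(0.2176,-1.8532) cross=-30.042
  mode - wants cross < 0 → take C=(0.2176,-1.8532) (cross=-30.042)
ex = (C−B)/|BC| = (0.8163,-0.5777); ey = (0.5777,0.8163)
P = B + 0.82·ex + 2.77·ey = (-1.5942,2.8226)

-1.59 2.82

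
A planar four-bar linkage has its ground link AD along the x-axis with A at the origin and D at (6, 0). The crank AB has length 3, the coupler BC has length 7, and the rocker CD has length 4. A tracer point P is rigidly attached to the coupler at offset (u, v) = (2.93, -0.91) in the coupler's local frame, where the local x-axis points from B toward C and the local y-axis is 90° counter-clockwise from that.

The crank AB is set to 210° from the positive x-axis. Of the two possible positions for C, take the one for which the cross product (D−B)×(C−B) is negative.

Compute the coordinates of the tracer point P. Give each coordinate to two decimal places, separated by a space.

-0.06 -3.22

A=(0,0), D=(6.00,0)
B = A + 3.00·(cos210°, sin210°) = (-2.5981, -1.5000)
|BD| = 8.7279
circle(B,7.00) ∩ circle(D,4.00): a=6.2545, h=3.1435
  candidates: C₊=(3.0231,2.6717) cross=27.437; C₋=(4.1036,-3.5219) cross=-27.437
  mode - wants cross < 0 → take C=(4.1036,-3.5219) (cross=-27.437)
ex = (C−B)/|BC| = (0.9574,-0.2888); ey = (0.2888,0.9574)
P = B + 2.93·ex + -0.91·ey = (-0.0558,-3.2175)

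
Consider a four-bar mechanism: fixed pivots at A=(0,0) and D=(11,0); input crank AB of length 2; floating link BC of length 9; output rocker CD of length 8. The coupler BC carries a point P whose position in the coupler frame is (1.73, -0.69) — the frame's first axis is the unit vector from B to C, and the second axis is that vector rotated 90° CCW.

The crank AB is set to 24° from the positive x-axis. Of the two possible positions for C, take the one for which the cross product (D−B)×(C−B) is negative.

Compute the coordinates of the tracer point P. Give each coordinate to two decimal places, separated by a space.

2.18 -1.01

A=(0,0), D=(11.00,0)
B = A + 2.00·(cos24°, sin24°) = (1.8271, 0.8135)
|BD| = 9.2089
circle(B,9.00) ∩ circle(D,8.00): a=5.5275, h=7.1026
  candidates: C₊=(7.9604,7.4000) cross=65.407; C₋=(6.7055,-6.7496) cross=-65.407
  mode - wants cross < 0 → take C=(6.7055,-6.7496) (cross=-65.407)
ex = (C−B)/|BC| = (0.5421,-0.8403); ey = (0.8403,0.5421)
P = B + 1.73·ex + -0.69·ey = (2.1850,-1.0143)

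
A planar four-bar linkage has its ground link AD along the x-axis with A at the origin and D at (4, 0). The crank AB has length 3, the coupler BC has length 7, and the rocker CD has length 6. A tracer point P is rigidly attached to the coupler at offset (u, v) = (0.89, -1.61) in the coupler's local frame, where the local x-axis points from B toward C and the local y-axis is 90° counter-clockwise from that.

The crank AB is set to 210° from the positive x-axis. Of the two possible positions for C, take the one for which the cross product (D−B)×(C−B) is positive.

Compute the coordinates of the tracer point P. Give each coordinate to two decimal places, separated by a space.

A=(0,0), D=(4.00,0)
B = A + 3.00·(cos210°, sin210°) = (-2.5981, -1.5000)
|BD| = 6.7664
circle(B,7.00) ∩ circle(D,6.00): a=4.3438, h=5.4892
  candidates: C₊=(0.4208,4.8156) cross=37.142; C₋=(2.8545,-5.8896) cross=-37.142
  mode + wants cross > 0 → take C=(0.4208,4.8156) (cross=37.142)
ex = (C−B)/|BC| = (0.4313,0.9022); ey = (-0.9022,0.4313)
P = B + 0.89·ex + -1.61·ey = (-0.7617,-1.3914)

-0.76 -1.39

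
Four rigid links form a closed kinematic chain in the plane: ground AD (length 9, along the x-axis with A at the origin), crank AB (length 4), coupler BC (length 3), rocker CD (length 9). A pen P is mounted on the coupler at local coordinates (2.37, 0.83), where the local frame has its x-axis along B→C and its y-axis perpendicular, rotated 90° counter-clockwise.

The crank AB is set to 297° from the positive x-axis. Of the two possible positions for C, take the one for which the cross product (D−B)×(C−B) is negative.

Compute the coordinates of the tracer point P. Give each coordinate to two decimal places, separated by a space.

A=(0,0), D=(9.00,0)
B = A + 4.00·(cos297°, sin297°) = (1.8160, -3.5640)
|BD| = 8.0195
circle(B,3.00) ∩ circle(D,9.00): a=-0.4793, h=2.9615
  candidates: C₊=(0.0705,-1.1241) cross=23.750; C₋=(2.7027,-6.4300) cross=-23.750
  mode - wants cross < 0 → take C=(2.7027,-6.4300) (cross=-23.750)
ex = (C−B)/|BC| = (0.2956,-0.9553); ey = (0.9553,0.2956)
P = B + 2.37·ex + 0.83·ey = (3.3094,-5.5828)

3.31 -5.58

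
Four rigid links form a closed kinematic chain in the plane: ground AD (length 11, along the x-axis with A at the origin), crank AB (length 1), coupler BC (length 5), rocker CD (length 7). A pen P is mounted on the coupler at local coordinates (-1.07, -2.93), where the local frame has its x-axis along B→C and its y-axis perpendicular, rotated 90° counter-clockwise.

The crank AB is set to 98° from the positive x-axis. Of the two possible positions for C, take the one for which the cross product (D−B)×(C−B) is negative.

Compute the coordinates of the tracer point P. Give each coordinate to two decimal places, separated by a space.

-2.55 -0.99

A=(0,0), D=(11.00,0)
B = A + 1.00·(cos98°, sin98°) = (-0.1392, 0.9903)
|BD| = 11.1831
circle(B,5.00) ∩ circle(D,7.00): a=4.5185, h=2.1408
  candidates: C₊=(4.5512,2.7226) cross=23.941; C₋=(4.1720,-1.5423) cross=-23.941
  mode - wants cross < 0 → take C=(4.1720,-1.5423) (cross=-23.941)
ex = (C−B)/|BC| = (0.8622,-0.5065); ey = (0.5065,0.8622)
P = B + -1.07·ex + -2.93·ey = (-2.5458,-0.9941)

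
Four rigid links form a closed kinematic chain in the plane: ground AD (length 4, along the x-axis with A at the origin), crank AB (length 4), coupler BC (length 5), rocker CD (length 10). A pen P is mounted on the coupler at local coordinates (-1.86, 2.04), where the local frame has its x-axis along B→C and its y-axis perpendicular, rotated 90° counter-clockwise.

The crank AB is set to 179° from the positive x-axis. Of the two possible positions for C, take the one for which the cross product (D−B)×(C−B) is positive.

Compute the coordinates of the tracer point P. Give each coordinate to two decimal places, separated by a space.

-5.78 -2.04

A=(0,0), D=(4.00,0)
B = A + 4.00·(cos179°, sin179°) = (-3.9994, 0.0698)
|BD| = 7.9997
circle(B,5.00) ∩ circle(D,10.00): a=-0.6878, h=4.9525
  candidates: C₊=(-4.6440,5.0281) cross=39.618; C₋=(-4.7304,-4.8765) cross=-39.618
  mode + wants cross > 0 → take C=(-4.6440,5.0281) (cross=39.618)
ex = (C−B)/|BC| = (-0.1289,0.9917); ey = (-0.9917,-0.1289)
P = B + -1.86·ex + 2.04·ey = (-5.7826,-2.0377)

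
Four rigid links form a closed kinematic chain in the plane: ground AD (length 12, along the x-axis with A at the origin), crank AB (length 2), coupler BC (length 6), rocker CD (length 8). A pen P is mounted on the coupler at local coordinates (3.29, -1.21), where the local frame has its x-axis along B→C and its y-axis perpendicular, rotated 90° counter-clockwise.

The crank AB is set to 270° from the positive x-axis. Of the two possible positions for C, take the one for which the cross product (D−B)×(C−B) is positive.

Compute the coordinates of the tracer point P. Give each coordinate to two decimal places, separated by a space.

3.20 -0.58

A=(0,0), D=(12.00,0)
B = A + 2.00·(cos270°, sin270°) = (-0.0000, -2.0000)
|BD| = 12.1655
circle(B,6.00) ∩ circle(D,8.00): a=4.9320, h=3.4170
  candidates: C₊=(4.3031,2.1813) cross=41.569; C₋=(5.4266,-4.5597) cross=-41.569
  mode + wants cross > 0 → take C=(4.3031,2.1813) (cross=41.569)
ex = (C−B)/|BC| = (0.7172,0.6969); ey = (-0.6969,0.7172)
P = B + 3.29·ex + -1.21·ey = (3.2028,-0.5751)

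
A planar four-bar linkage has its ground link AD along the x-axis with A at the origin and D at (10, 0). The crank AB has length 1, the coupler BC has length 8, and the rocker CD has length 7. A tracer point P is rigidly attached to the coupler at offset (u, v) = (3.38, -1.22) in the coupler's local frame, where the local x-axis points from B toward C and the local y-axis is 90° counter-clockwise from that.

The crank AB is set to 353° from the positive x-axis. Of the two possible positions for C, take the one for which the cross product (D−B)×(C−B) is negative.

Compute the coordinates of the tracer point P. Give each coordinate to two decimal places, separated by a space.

A=(0,0), D=(10.00,0)
B = A + 1.00·(cos353°, sin353°) = (0.9925, -0.1219)
|BD| = 9.0083
circle(B,8.00) ∩ circle(D,7.00): a=5.3367, h=5.9598
  candidates: C₊=(6.2481,5.9096) cross=53.688; C₋=(6.4094,-6.0090) cross=-53.688
  mode - wants cross < 0 → take C=(6.4094,-6.0090) (cross=-53.688)
ex = (C−B)/|BC| = (0.6771,-0.7359); ey = (0.7359,0.6771)
P = B + 3.38·ex + -1.22·ey = (2.3834,-3.4352)

2.38 -3.44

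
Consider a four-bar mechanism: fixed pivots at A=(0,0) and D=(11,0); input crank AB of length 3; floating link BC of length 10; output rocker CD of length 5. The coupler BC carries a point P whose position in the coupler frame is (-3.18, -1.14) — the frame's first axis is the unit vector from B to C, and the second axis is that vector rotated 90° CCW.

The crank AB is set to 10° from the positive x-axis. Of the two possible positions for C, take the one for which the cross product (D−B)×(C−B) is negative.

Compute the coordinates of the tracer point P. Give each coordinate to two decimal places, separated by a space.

-0.33 1.32

A=(0,0), D=(11.00,0)
B = A + 3.00·(cos10°, sin10°) = (2.9544, 0.5209)
|BD| = 8.0624
circle(B,10.00) ∩ circle(D,5.00): a=8.6824, h=4.9614
  candidates: C₊=(11.9393,4.9110) cross=40.001; C₋=(11.2981,-4.9911) cross=-40.001
  mode - wants cross < 0 → take C=(11.2981,-4.9911) (cross=-40.001)
ex = (C−B)/|BC| = (0.8344,-0.5512); ey = (0.5512,0.8344)
P = B + -3.18·ex + -1.14·ey = (-0.3272,1.3226)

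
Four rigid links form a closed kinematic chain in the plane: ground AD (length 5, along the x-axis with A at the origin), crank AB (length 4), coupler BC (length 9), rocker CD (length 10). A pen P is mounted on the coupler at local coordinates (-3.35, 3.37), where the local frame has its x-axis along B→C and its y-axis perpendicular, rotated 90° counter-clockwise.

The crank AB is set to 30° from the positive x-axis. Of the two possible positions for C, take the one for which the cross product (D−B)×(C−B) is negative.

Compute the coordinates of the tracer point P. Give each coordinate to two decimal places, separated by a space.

A=(0,0), D=(5.00,0)
B = A + 4.00·(cos30°, sin30°) = (3.4641, 2.0000)
|BD| = 2.5217
circle(B,9.00) ∩ circle(D,10.00): a=-2.5064, h=8.6439
  candidates: C₊=(8.7931,9.2527) cross=21.797; C₋=(-4.9181,-1.2769) cross=-21.797
  mode - wants cross < 0 → take C=(-4.9181,-1.2769) (cross=-21.797)
ex = (C−B)/|BC| = (-0.9314,-0.3641); ey = (0.3641,-0.9314)
P = B + -3.35·ex + 3.37·ey = (7.8112,0.0810)

7.81 0.08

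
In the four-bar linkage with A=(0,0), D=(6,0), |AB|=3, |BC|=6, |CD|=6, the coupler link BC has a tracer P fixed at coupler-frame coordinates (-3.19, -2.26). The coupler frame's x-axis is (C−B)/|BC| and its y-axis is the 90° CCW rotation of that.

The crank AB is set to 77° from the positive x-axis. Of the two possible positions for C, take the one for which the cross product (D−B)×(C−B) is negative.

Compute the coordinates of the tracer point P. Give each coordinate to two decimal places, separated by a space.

-1.68 6.05

A=(0,0), D=(6.00,0)
B = A + 3.00·(cos77°, sin77°) = (0.6749, 2.9231)
|BD| = 6.0747
circle(B,6.00) ∩ circle(D,6.00): a=3.0373, h=5.1744
  candidates: C₊=(5.8273,5.9975) cross=31.433; C₋=(0.8475,-3.0744) cross=-31.433
  mode - wants cross < 0 → take C=(0.8475,-3.0744) (cross=-31.433)
ex = (C−B)/|BC| = (0.0288,-0.9996); ey = (0.9996,0.0288)
P = B + -3.19·ex + -2.26·ey = (-1.6760,6.0468)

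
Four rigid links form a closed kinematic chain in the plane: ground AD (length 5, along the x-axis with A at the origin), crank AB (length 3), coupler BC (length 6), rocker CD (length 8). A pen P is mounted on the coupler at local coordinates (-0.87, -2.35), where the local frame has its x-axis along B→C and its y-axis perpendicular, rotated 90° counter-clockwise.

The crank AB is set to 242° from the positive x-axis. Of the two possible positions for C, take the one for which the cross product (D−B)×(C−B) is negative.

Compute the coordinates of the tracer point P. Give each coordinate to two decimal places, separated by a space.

A=(0,0), D=(5.00,0)
B = A + 3.00·(cos242°, sin242°) = (-1.4084, -2.6488)
|BD| = 6.9343
circle(B,6.00) ∩ circle(D,8.00): a=1.4482, h=5.8226
  candidates: C₊=(-2.2943,3.2854) cross=40.376; C₋=(2.1541,-7.4767) cross=-40.376
  mode - wants cross < 0 → take C=(2.1541,-7.4767) (cross=-40.376)
ex = (C−B)/|BC| = (0.5938,-0.8046); ey = (0.8046,0.5938)
P = B + -0.87·ex + -2.35·ey = (-3.8159,-3.3441)

-3.82 -3.34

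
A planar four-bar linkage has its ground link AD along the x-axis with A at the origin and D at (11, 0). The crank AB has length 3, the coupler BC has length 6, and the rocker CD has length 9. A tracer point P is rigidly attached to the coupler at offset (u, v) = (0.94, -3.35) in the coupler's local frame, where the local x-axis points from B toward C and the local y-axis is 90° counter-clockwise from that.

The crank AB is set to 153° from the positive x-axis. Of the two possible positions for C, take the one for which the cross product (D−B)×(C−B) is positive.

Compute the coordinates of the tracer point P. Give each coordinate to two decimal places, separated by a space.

A=(0,0), D=(11.00,0)
B = A + 3.00·(cos153°, sin153°) = (-2.6730, 1.3620)
|BD| = 13.7407
circle(B,6.00) ∩ circle(D,9.00): a=5.2329, h=2.9355
  candidates: C₊=(2.8250,3.7643) cross=40.336; C₋=(2.2431,-2.0777) cross=-40.336
  mode + wants cross > 0 → take C=(2.8250,3.7643) (cross=40.336)
ex = (C−B)/|BC| = (0.9163,0.4004); ey = (-0.4004,0.9163)
P = B + 0.94·ex + -3.35·ey = (-0.4703,-1.3314)

-0.47 -1.33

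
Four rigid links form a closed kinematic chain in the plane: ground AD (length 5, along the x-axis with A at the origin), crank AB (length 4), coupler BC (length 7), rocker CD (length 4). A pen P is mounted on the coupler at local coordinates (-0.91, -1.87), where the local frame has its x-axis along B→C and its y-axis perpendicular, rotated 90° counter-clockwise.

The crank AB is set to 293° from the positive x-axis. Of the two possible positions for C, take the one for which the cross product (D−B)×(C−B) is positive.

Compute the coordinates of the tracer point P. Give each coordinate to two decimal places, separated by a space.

3.27 -4.87

A=(0,0), D=(5.00,0)
B = A + 4.00·(cos293°, sin293°) = (1.5629, -3.6820)
|BD| = 5.0369
circle(B,7.00) ∩ circle(D,4.00): a=5.7943, h=3.9277
  candidates: C₊=(2.6457,3.2337) cross=19.783; C₋=(8.3879,-2.1265) cross=-19.783
  mode + wants cross > 0 → take C=(2.6457,3.2337) (cross=19.783)
ex = (C−B)/|BC| = (0.1547,0.9880); ey = (-0.9880,0.1547)
P = B + -0.91·ex + -1.87·ey = (3.2697,-4.8703)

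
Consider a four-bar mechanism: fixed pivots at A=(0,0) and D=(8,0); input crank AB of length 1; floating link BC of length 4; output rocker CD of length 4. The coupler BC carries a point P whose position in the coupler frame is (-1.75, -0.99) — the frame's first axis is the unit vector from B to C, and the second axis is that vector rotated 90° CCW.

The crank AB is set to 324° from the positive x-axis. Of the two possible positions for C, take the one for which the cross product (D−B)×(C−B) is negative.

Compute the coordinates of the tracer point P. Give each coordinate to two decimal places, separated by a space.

-1.18 -0.89

A=(0,0), D=(8.00,0)
B = A + 1.00·(cos324°, sin324°) = (0.8090, -0.5878)
|BD| = 7.2150
circle(B,4.00) ∩ circle(D,4.00): a=3.6075, h=1.7280
  candidates: C₊=(4.2637,1.4284) cross=12.468; C₋=(4.5453,-2.0162) cross=-12.468
  mode - wants cross < 0 → take C=(4.5453,-2.0162) (cross=-12.468)
ex = (C−B)/|BC| = (0.9341,-0.3571); ey = (0.3571,0.9341)
P = B + -1.75·ex + -0.99·ey = (-1.1791,-0.8876)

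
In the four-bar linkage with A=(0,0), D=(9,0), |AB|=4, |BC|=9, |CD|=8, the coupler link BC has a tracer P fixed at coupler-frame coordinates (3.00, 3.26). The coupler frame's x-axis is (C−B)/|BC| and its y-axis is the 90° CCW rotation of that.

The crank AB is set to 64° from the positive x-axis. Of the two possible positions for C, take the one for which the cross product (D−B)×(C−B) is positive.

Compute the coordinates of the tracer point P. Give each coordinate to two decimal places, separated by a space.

A=(0,0), D=(9.00,0)
B = A + 4.00·(cos64°, sin64°) = (1.7535, 3.5952)
|BD| = 8.0893
circle(B,9.00) ∩ circle(D,8.00): a=5.0954, h=7.4187
  candidates: C₊=(9.6151,7.9763) cross=60.012; C₋=(3.0209,-5.3151) cross=-60.012
  mode + wants cross > 0 → take C=(9.6151,7.9763) (cross=60.012)
ex = (C−B)/|BC| = (0.8735,0.4868); ey = (-0.4868,0.8735)
P = B + 3.00·ex + 3.26·ey = (2.7871,7.9032)

2.79 7.90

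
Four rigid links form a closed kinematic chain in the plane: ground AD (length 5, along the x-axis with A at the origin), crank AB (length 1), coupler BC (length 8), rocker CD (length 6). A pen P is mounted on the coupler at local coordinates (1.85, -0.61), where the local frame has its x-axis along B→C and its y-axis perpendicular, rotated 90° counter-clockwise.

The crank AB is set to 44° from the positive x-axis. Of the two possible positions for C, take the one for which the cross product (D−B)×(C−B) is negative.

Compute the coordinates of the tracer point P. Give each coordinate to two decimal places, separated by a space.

A=(0,0), D=(5.00,0)
B = A + 1.00·(cos44°, sin44°) = (0.7193, 0.6947)
|BD| = 4.3367
circle(B,8.00) ∩ circle(D,6.00): a=5.3966, h=5.9056
  candidates: C₊=(6.9923,5.6596) cross=25.611; C₋=(5.1003,-5.9992) cross=-25.611
  mode - wants cross < 0 → take C=(5.1003,-5.9992) (cross=-25.611)
ex = (C−B)/|BC| = (0.5476,-0.8367); ey = (0.8367,0.5476)
P = B + 1.85·ex + -0.61·ey = (1.2220,-1.1873)

1.22 -1.19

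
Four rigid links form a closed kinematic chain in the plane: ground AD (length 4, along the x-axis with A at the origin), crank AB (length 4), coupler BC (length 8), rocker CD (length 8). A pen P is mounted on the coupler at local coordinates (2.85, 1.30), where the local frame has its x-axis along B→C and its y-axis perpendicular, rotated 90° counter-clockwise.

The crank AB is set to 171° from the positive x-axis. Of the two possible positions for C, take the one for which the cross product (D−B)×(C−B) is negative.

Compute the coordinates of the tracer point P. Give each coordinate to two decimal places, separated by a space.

-1.55 -1.39

A=(0,0), D=(4.00,0)
B = A + 4.00·(cos171°, sin171°) = (-3.9508, 0.6257)
|BD| = 7.9753
circle(B,8.00) ∩ circle(D,8.00): a=3.9877, h=6.9353
  candidates: C₊=(0.5688,7.2268) cross=55.311; C₋=(-0.5195,-6.6011) cross=-55.311
  mode - wants cross < 0 → take C=(-0.5195,-6.6011) (cross=-55.311)
ex = (C−B)/|BC| = (0.4289,-0.9033); ey = (0.9033,0.4289)
P = B + 2.85·ex + 1.30·ey = (-1.5540,-1.3912)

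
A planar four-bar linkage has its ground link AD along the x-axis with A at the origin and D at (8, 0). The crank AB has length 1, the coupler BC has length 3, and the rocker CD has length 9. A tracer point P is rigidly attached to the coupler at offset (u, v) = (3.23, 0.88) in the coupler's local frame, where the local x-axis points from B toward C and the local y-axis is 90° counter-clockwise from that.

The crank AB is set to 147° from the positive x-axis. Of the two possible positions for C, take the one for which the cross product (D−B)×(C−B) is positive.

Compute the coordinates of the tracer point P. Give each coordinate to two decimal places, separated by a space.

-1.12 3.88

A=(0,0), D=(8.00,0)
B = A + 1.00·(cos147°, sin147°) = (-0.8387, 0.5446)
|BD| = 8.8554
circle(B,3.00) ∩ circle(D,9.00): a=0.3624, h=2.9780
  candidates: C₊=(-0.2938,3.4947) cross=26.372; C₋=(-0.6601,-2.4500) cross=-26.372
  mode + wants cross > 0 → take C=(-0.2938,3.4947) (cross=26.372)
ex = (C−B)/|BC| = (0.1816,0.9834); ey = (-0.9834,0.1816)
P = B + 3.23·ex + 0.88·ey = (-1.1174,3.8807)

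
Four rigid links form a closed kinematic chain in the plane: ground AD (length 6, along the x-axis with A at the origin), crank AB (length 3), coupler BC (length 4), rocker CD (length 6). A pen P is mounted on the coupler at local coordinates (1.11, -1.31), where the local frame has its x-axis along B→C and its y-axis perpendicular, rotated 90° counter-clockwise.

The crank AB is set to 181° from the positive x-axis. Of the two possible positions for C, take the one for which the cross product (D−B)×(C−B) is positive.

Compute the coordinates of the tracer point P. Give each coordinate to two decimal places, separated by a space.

-1.36 -0.56

A=(0,0), D=(6.00,0)
B = A + 3.00·(cos181°, sin181°) = (-2.9995, -0.0524)
|BD| = 8.9997
circle(B,4.00) ∩ circle(D,6.00): a=3.3887, h=2.1253
  candidates: C₊=(0.3767,2.0926) cross=19.127; C₋=(0.4015,-2.1579) cross=-19.127
  mode + wants cross > 0 → take C=(0.3767,2.0926) (cross=19.127)
ex = (C−B)/|BC| = (0.8441,0.5362); ey = (-0.5362,0.8441)
P = B + 1.11·ex + -1.31·ey = (-1.3602,-0.5629)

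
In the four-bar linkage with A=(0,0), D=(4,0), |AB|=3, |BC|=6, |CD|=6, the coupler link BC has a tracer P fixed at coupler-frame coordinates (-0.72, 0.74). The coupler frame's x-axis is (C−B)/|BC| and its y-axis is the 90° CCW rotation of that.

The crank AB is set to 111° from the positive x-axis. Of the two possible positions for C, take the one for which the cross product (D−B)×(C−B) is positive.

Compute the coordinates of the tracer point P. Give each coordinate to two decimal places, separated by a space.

A=(0,0), D=(4.00,0)
B = A + 3.00·(cos111°, sin111°) = (-1.0751, 2.8007)
|BD| = 5.7966
circle(B,6.00) ∩ circle(D,6.00): a=2.8983, h=5.2536
  candidates: C₊=(4.0008,6.0000) cross=30.453; C₋=(-1.0759,-3.1993) cross=-30.453
  mode + wants cross > 0 → take C=(4.0008,6.0000) (cross=30.453)
ex = (C−B)/|BC| = (0.8460,0.5332); ey = (-0.5332,0.8460)
P = B + -0.72·ex + 0.74·ey = (-2.0788,3.0429)

-2.08 3.04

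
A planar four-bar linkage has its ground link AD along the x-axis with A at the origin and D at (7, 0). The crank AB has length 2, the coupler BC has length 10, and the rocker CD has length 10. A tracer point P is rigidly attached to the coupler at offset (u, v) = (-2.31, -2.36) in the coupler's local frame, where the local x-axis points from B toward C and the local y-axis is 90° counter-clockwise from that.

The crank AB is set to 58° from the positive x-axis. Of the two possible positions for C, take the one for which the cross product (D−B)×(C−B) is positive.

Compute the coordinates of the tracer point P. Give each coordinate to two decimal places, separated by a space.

A=(0,0), D=(7.00,0)
B = A + 2.00·(cos58°, sin58°) = (1.0598, 1.6961)
|BD| = 6.1776
circle(B,10.00) ∩ circle(D,10.00): a=3.0888, h=9.5110
  candidates: C₊=(6.6412,9.9936) cross=58.755; C₋=(1.4186,-8.2975) cross=-58.755
  mode + wants cross > 0 → take C=(6.6412,9.9936) (cross=58.755)
ex = (C−B)/|BC| = (0.5581,0.8297); ey = (-0.8297,0.5581)
P = B + -2.31·ex + -2.36·ey = (1.7287,-1.5378)

1.73 -1.54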